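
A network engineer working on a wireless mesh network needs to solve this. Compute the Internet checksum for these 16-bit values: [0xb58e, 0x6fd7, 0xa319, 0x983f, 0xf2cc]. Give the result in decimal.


Given words: [0xb58e, 0x6fd7, 0xa319, 0x983f, 0xf2cc]
Step 1: Sum all words
Raw sum = 46478 + 28631 + 41753 + 38975 + 62156 = 217993
Step 2: Fold carry: (21385 + 3) = 21388
One's complement = ~21388 & 0xFFFF = 44147

44147


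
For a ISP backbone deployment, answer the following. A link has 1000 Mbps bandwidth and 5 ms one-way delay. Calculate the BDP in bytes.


Given: bandwidth = 1000 Mbps, delay = 5 ms
BDP in bits = 1000 * 10^6 * 5 / 1000
BDP in bits = 5000000
BDP in bytes = 5000000 / 8 = 625000

625000


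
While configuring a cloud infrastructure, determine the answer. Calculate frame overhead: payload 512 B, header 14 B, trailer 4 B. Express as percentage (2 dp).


Given: payload = 512 B, header = 14 B, trailer = 4 B
Overhead bytes = header + trailer = 14 + 4 = 18
Total frame = payload + overhead = 512 + 18 = 530
Overhead % = 18 / 530 * 100 = 3.3962% -> 3.40% (2 dp)

3.40


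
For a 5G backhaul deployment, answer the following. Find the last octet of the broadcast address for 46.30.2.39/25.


Given: IP = 46.30.2.39, prefix = /25
Host bits = 32 - 25 = 7
Network last octet = 39 AND mask = 0
Host part size = 2^7 - 1 = 127
Broadcast last octet = 0 OR 127 = 127

127


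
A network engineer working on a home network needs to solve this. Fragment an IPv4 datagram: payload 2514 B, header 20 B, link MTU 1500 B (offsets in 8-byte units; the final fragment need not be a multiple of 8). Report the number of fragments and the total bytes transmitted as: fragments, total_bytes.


Max data per non-final fragment = floor((MTU - header)/8)*8 = floor((1500 - 20)/8)*8 = floor(1480/8)*8 = 1480 B
Final fragment needs no 8-byte alignment: it can carry up to MTU - header = 1480 B
Non-final fragments needed = ceil((payload - 1480) / 1480) = ceil(1034/1480) = ceil(0.6986) = 1
Number of fragments = 1 + 1 = 2
Fragment sizes (data): 1 * 1480 B + 1034 B (last, 1034 <= 1480 OK)
Total bytes sent = payload + n_frags * header = 2514 + 2*20 = 2514 + 40 = 2554 B

2, 2554


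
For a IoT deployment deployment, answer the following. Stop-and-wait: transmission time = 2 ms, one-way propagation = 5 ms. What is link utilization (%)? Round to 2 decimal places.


Given: Ttrans = 2 ms, Tprop = 5 ms
RTT = 2 * Tprop = 2 * 5 = 10 ms
U = Ttrans / (Ttrans + RTT)
U = 2 / (2 + 10)
U = 2 / 12 = 0.166667
U% = 16.67%

16.67


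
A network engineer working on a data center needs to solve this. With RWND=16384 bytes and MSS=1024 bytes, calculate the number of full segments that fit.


Given: RWND = 16384 bytes, MSS = 1024 bytes
Full segments = floor(RWND / MSS)
Full segments = floor(16384 / 1024)
Full segments = floor(16.0) = 16

16


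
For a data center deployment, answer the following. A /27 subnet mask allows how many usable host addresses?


Given: subnet mask /27
Host bits = 32 - 27 = 5
Total addresses = 2^5 = 32
Usable hosts = 32 - 2 (network + broadcast) = 30

30


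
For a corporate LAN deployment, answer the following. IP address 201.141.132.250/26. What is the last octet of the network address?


Given: IP = 201.141.132.250, prefix = /26
Subnet mask = 255.255.255.192
Last octet of IP: 250
Last octet of mask: 192
Network last octet = 250 AND 192 = 192

192


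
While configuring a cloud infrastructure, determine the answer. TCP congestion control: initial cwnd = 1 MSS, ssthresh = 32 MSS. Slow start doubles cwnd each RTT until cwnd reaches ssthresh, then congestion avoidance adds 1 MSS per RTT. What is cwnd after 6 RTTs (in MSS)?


RTT 0: cwnd = 1 MSS (initial)
RTT 1: cwnd = 2 MSS (slow start, doubled)
RTT 2: cwnd = 4 MSS (slow start, doubled)
RTT 3: cwnd = 8 MSS (slow start, doubled)
RTT 4: cwnd = 16 MSS (slow start, doubled)
RTT 5: cwnd = 32 MSS (slow start, doubled)
RTT 6: cwnd = 33 MSS (congestion avoidance, +1)

33


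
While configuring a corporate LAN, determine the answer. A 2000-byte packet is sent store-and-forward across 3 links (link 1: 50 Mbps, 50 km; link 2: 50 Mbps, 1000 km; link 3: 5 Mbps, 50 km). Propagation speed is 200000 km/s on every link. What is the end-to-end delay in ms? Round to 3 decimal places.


Packet = 2000 bytes = 16000 bits. Store-and-forward: sum (t_trans + t_prop) per link.
Link 1: t_trans = 16000/(50*10^6) s = 0.3200 ms; t_prop = 50/200000 s = 0.2500 ms; subtotal = 0.5700 ms
Link 2: t_trans = 16000/(50*10^6) s = 0.3200 ms; t_prop = 1000/200000 s = 5.0000 ms; subtotal = 5.3200 ms
Link 3: t_trans = 16000/(5*10^6) s = 3.2000 ms; t_prop = 50/200000 s = 0.2500 ms; subtotal = 3.4500 ms
End-to-end = 0.5700 + 5.3200 + 3.4500 = 9.3400 ms -> 9.340 ms (3 dp)

9.340


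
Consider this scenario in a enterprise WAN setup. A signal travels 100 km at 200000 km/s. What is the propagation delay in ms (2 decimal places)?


Given: distance = 100 km, speed = 200000 km/s
Delay = distance / speed = 100 / 200000 seconds
Delay in ms = 100 * 1000 / 200000
Delay = 0.5000 ms
Rounded to 2 dp = 0.50 ms

0.50


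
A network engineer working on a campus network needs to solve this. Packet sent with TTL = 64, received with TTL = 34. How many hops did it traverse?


Given: initial TTL = 64, received TTL = 34
Hops = initial TTL - received TTL
Hops = 64 - 34 = 30

30


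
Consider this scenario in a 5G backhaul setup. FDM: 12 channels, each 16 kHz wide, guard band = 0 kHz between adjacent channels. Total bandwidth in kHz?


Given: 12 channels, 16 kHz each, guard = 0 kHz
Channel bandwidth = 12 * 16 = 192 kHz
Guard bands = 11 gaps * 0 kHz = 0 kHz
Total = 192 + 0 = 192 kHz

192


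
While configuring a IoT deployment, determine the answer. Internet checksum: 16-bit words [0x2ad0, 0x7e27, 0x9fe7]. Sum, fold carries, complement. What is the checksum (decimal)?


Given words: [0x2ad0, 0x7e27, 0x9fe7]
Step 1: Sum all words
Raw sum = 10960 + 32295 + 40935 = 84190
Step 2: Fold carry: (18654 + 1) = 18655
One's complement = ~18655 & 0xFFFF = 46880

46880


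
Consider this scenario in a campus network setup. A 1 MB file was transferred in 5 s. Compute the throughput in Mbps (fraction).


Given: file = 1 MB, time = 5 s
File in Mb = 1 * 8 = 8 Mb
Throughput = 8 / 5 Mbps
Throughput = 8/5 Mbps

8/5


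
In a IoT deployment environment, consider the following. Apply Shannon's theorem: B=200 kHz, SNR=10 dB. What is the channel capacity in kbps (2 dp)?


Given: B = 200 kHz, SNR = 10 dB
SNR linear = 10^(10/10) = 10
1 + SNR = 11
log2(11) = 3.4594316186
C = 200 * 1000 * 3.4594316186 = 691886.3237 bps
C = 691.886324 kbps -> 691.89 kbps (2 dp)

691.89


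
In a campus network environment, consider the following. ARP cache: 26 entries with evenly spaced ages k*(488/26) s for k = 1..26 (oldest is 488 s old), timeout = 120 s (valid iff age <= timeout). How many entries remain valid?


Ages are k * 488/26 s for k = 1..26 (spacing = 18.7692 s).
Entry k is valid iff k * 488/26 <= 120 iff k <= 26 * 120 / 488 = 6.3934
n_valid = floor(6.3934) = 6
(n_stale = 26 - 6 = 20)

6


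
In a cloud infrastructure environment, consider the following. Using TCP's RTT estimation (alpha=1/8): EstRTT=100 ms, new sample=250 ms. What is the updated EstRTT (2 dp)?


Given: EstRTT = 100 ms, SampleRTT = 250 ms, alpha = 1/8
New EstRTT = (1 - alpha) * EstRTT + alpha * SampleRTT
(7/8) * 100 = 87.5
(1/8) * 250 = 31.25
New EstRTT = 87.5 + 31.25 = 118.75 ms -> 118.75 ms (2 dp)

118.75


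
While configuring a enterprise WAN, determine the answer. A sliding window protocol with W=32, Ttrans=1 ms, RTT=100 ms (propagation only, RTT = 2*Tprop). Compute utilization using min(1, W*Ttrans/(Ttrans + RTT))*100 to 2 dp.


Given: W = 32, Ttrans = 1 ms, RTT = 100 ms (= 2 * Tprop, Tprop = 50 ms)
Cycle time = Ttrans + RTT = 1 + 100 = 101 ms (first packet sent until its ACK returns)
W * Ttrans = 32 * 1 = 32 ms of sending per cycle
W * Ttrans / (Ttrans + RTT) = 32 / 101 = 0.316832
U = min(1, 0.316832) = 0.316832
U% = 31.68%

31.68


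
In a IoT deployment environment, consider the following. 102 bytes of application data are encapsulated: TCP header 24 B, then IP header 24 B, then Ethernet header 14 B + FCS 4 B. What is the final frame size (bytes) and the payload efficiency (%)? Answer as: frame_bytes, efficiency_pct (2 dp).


TCP segment = 102 + 24 = 126 B
IP packet = 126 + 24 = 150 B
Ethernet frame = 150 + 14 + 4 = 168 B
Efficiency = app / frame = 102 / 168 = 0.607143 = 60.7143% -> 60.71% (2 dp)

168, 60.71


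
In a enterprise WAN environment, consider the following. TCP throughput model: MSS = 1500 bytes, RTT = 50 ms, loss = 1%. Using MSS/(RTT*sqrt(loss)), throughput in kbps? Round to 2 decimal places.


Given: MSS = 1500 bytes, RTT = 50 ms, loss = 1%
RTT in seconds = 50 / 1000 = 0.05
Loss rate = 1% = 0.01
sqrt(loss) = sqrt(0.01) = 0.1
Throughput (bytes/s) = 1500 / (0.05 * 0.1) = 300000.0000
Throughput (kbps) = 300000.0000 * 8 / 1000 = 2400.000000 -> 2400.00 kbps (2 dp)

2400.00


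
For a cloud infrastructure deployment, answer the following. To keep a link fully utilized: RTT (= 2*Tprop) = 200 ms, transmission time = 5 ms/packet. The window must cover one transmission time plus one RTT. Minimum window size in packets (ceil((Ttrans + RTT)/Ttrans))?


Given: Ttrans = 5 ms, RTT = 200 ms (= 2 * Tprop, Tprop = 100 ms)
Time until first ACK returns = Ttrans + RTT = 5 + 200 = 205 ms
Need W * Ttrans >= Ttrans + RTT  ->  W >= (Ttrans + RTT) / Ttrans
(Ttrans + RTT) / Ttrans = 205 / 5 = 41
W_min = ceil(41) = 41

41


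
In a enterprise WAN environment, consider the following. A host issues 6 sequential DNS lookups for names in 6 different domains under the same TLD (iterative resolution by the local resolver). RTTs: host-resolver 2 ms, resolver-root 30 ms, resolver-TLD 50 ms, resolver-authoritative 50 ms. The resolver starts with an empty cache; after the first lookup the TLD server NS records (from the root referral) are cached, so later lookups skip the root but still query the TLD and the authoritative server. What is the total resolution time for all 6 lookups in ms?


Lookup 1 (cold cache): local + root + TLD + auth = 2 + 30 + 50 + 50 = 132 ms
Lookups 2..6 (TLD NS cached -> skip root; new domain -> still ask TLD and auth): local + TLD + auth = 2 + 50 + 50 = 102 ms each
Remaining 5 lookups: 5 * 102 = 510 ms
Total = 132 + 510 = 642 ms

642


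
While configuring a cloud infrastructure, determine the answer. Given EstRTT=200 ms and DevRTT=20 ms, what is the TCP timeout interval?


Given: EstRTT = 200 ms, DevRTT = 20 ms
Timeout = EstRTT + 4 * DevRTT
4 * DevRTT = 4 * 20 = 80
Timeout = 200 + 80 = 280 ms

280


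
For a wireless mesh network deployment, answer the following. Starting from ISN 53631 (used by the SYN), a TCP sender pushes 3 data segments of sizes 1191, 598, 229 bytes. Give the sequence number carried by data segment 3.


The SYN occupies sequence number ISN = 53631, so the first data byte is ISN + 1 = 53632.
SEQ of data segment i = (ISN + 1) + sum of payload sizes of segments 1..i-1.
Segment 1: SEQ = 53632, payload = 1191 bytes
Segment 2: SEQ = 54823, payload = 598 bytes
Segment 3: SEQ = 55421, payload = 229 bytes
SEQ of segment 3 = 53632 + 1191 + 598 = 55421

55421


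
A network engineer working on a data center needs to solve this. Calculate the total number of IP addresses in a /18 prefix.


Given: CIDR prefix /18
Host bits = 32 - 18 = 14
Total addresses = 2^14 = 16384

16384


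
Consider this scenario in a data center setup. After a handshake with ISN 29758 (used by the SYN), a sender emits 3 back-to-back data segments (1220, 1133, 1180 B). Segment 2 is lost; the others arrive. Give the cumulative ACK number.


SYN uses sequence number 29758; first data byte = ISN + 1 = 29759.
Segment 1: SEQ = 29759, len = 1220 B, covers [29759, 30978]
Segment 2: SEQ = 30979, len = 1133 B, covers [30979, 32111] [LOST]
Segment 3: SEQ = 32112, len = 1180 B, covers [32112, 33291]
In-order data received: bytes [29759, 30978] (segments 1..1).
Segment 2 missing -> gap begins at byte 30979; later segments buffered out of order.
Cumulative ACK = next expected in-order byte = 29759 + 1220 = 30979

30979


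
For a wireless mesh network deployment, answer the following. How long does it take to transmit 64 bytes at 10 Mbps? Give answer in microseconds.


Given: packet = 64 bytes, bandwidth = 10 Mbps
Packet in bits = 64 * 8 = 512 bits
Bandwidth = 10 * 10^6 = 10000000 bps
Time = 512 / 10000000 seconds
Time in us = 512 * 10^6 / 10000000 = 51.2

51.2


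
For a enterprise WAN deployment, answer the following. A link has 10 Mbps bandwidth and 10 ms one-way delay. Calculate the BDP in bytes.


Given: bandwidth = 10 Mbps, delay = 10 ms
BDP in bits = 10 * 10^6 * 10 / 1000
BDP in bits = 100000
BDP in bytes = 100000 / 8 = 12500

12500


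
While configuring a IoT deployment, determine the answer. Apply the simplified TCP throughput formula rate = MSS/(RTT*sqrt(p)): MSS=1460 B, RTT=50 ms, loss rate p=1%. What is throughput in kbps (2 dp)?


Given: MSS = 1460 bytes, RTT = 50 ms, loss = 1%
RTT in seconds = 50 / 1000 = 0.05
Loss rate = 1% = 0.01
sqrt(loss) = sqrt(0.01) = 0.1
Throughput (bytes/s) = 1460 / (0.05 * 0.1) = 292000.0000
Throughput (kbps) = 292000.0000 * 8 / 1000 = 2336.000000 -> 2336.00 kbps (2 dp)

2336.00


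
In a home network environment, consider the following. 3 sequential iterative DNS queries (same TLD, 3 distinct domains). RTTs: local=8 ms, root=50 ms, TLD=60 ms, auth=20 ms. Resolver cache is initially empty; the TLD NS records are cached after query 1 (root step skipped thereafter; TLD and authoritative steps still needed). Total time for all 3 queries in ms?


Lookup 1 (cold cache): local + root + TLD + auth = 8 + 50 + 60 + 20 = 138 ms
Lookups 2..3 (TLD NS cached -> skip root; new domain -> still ask TLD and auth): local + TLD + auth = 8 + 60 + 20 = 88 ms each
Remaining 2 lookups: 2 * 88 = 176 ms
Total = 138 + 176 = 314 ms

314


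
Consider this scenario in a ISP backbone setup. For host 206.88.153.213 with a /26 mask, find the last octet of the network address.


Given: IP = 206.88.153.213, prefix = /26
Subnet mask = 255.255.255.192
Last octet of IP: 213
Last octet of mask: 192
Network last octet = 213 AND 192 = 192

192


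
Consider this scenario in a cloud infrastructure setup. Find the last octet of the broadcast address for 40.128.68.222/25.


Given: IP = 40.128.68.222, prefix = /25
Host bits = 32 - 25 = 7
Network last octet = 222 AND mask = 128
Host part size = 2^7 - 1 = 127
Broadcast last octet = 128 OR 127 = 255

255


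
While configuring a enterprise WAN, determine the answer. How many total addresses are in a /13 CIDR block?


Given: CIDR prefix /13
Host bits = 32 - 13 = 19
Total addresses = 2^19 = 524288

524288


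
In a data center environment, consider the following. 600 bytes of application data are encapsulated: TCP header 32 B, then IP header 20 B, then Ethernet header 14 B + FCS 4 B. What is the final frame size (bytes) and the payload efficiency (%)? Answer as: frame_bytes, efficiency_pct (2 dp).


TCP segment = 600 + 32 = 632 B
IP packet = 632 + 20 = 652 B
Ethernet frame = 652 + 14 + 4 = 670 B
Efficiency = app / frame = 600 / 670 = 0.895522 = 89.5522% -> 89.55% (2 dp)

670, 89.55


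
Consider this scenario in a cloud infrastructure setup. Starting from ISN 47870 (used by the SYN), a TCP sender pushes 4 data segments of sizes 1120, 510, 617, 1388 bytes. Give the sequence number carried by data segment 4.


The SYN occupies sequence number ISN = 47870, so the first data byte is ISN + 1 = 47871.
SEQ of data segment i = (ISN + 1) + sum of payload sizes of segments 1..i-1.
Segment 1: SEQ = 47871, payload = 1120 bytes
Segment 2: SEQ = 48991, payload = 510 bytes
Segment 3: SEQ = 49501, payload = 617 bytes
Segment 4: SEQ = 50118, payload = 1388 bytes
SEQ of segment 4 = 47871 + 1120 + 510 + 617 = 50118

50118


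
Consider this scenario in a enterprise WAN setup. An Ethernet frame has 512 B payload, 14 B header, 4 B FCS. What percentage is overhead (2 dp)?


Given: payload = 512 B, header = 14 B, trailer = 4 B
Overhead bytes = header + trailer = 14 + 4 = 18
Total frame = payload + overhead = 512 + 18 = 530
Overhead % = 18 / 530 * 100 = 3.3962% -> 3.40% (2 dp)

3.40


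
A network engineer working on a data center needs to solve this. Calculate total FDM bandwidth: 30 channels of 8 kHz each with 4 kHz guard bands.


Given: 30 channels, 8 kHz each, guard = 4 kHz
Channel bandwidth = 30 * 8 = 240 kHz
Guard bands = 29 gaps * 4 kHz = 116 kHz
Total = 240 + 116 = 356 kHz

356


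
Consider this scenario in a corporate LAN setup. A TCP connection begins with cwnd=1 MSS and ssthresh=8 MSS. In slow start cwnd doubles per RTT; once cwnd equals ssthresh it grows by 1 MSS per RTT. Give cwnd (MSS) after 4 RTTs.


RTT 0: cwnd = 1 MSS (initial)
RTT 1: cwnd = 2 MSS (slow start, doubled)
RTT 2: cwnd = 4 MSS (slow start, doubled)
RTT 3: cwnd = 8 MSS (slow start, doubled)
RTT 4: cwnd = 9 MSS (congestion avoidance, +1)

9


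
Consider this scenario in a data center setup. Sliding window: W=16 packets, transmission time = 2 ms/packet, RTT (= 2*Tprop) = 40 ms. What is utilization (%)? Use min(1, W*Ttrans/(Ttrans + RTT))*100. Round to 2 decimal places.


Given: W = 16, Ttrans = 2 ms, RTT = 40 ms (= 2 * Tprop, Tprop = 20 ms)
Cycle time = Ttrans + RTT = 2 + 40 = 42 ms (first packet sent until its ACK returns)
W * Ttrans = 16 * 2 = 32 ms of sending per cycle
W * Ttrans / (Ttrans + RTT) = 32 / 42 = 0.761905
U = min(1, 0.761905) = 0.761905
U% = 76.19%

76.19


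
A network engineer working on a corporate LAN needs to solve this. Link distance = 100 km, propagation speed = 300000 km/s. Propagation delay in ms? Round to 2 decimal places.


Given: distance = 100 km, speed = 300000 km/s
Delay = distance / speed = 100 / 300000 seconds
Delay in ms = 100 * 1000 / 300000
Delay = 0.3333 ms
Rounded to 2 dp = 0.33 ms

0.33


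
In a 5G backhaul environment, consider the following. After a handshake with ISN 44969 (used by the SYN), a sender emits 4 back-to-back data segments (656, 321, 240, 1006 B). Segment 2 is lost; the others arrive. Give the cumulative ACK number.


SYN uses sequence number 44969; first data byte = ISN + 1 = 44970.
Segment 1: SEQ = 44970, len = 656 B, covers [44970, 45625]
Segment 2: SEQ = 45626, len = 321 B, covers [45626, 45946] [LOST]
Segment 3: SEQ = 45947, len = 240 B, covers [45947, 46186]
Segment 4: SEQ = 46187, len = 1006 B, covers [46187, 47192]
In-order data received: bytes [44970, 45625] (segments 1..1).
Segment 2 missing -> gap begins at byte 45626; later segments buffered out of order.
Cumulative ACK = next expected in-order byte = 44970 + 656 = 45626

45626


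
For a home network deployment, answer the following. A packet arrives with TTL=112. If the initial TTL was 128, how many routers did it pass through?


Given: initial TTL = 128, received TTL = 112
Hops = initial TTL - received TTL
Hops = 128 - 112 = 16

16


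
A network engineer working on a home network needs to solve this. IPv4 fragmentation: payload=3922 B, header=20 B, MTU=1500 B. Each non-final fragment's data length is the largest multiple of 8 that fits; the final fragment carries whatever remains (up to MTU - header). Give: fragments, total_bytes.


Max data per non-final fragment = floor((MTU - header)/8)*8 = floor((1500 - 20)/8)*8 = floor(1480/8)*8 = 1480 B
Final fragment needs no 8-byte alignment: it can carry up to MTU - header = 1480 B
Non-final fragments needed = ceil((payload - 1480) / 1480) = ceil(2442/1480) = ceil(1.6500) = 2
Number of fragments = 2 + 1 = 3
Fragment sizes (data): 2 * 1480 B + 962 B (last, 962 <= 1480 OK)
Total bytes sent = payload + n_frags * header = 3922 + 3*20 = 3922 + 60 = 3982 B

3, 3982


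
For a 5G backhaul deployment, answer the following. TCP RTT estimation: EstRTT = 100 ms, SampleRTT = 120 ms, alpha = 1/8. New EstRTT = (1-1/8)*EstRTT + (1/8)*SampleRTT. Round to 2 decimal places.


Given: EstRTT = 100 ms, SampleRTT = 120 ms, alpha = 1/8
New EstRTT = (1 - alpha) * EstRTT + alpha * SampleRTT
(7/8) * 100 = 87.5
(1/8) * 120 = 15
New EstRTT = 87.5 + 15 = 102.5 ms -> 102.50 ms (2 dp)

102.50


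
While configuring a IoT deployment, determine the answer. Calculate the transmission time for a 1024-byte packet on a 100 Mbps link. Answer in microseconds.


Given: packet = 1024 bytes, bandwidth = 100 Mbps
Packet in bits = 1024 * 8 = 8192 bits
Bandwidth = 100 * 10^6 = 100000000 bps
Time = 8192 / 100000000 seconds
Time in us = 8192 * 10^6 / 100000000 = 81.92

81.92


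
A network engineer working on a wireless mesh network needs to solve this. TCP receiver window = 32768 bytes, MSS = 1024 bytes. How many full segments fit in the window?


Given: RWND = 32768 bytes, MSS = 1024 bytes
Full segments = floor(RWND / MSS)
Full segments = floor(32768 / 1024)
Full segments = floor(32.0) = 32

32


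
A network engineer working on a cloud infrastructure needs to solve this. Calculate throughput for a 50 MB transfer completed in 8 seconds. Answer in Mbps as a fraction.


Given: file = 50 MB, time = 8 s
File in Mb = 50 * 8 = 400 Mb
Throughput = 400 / 8 Mbps
Throughput = 50 Mbps

50


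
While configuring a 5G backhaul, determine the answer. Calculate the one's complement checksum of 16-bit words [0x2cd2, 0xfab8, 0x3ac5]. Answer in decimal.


Given words: [0x2cd2, 0xfab8, 0x3ac5]
Step 1: Sum all words
Raw sum = 11474 + 64184 + 15045 = 90703
Step 2: Fold carry: (25167 + 1) = 25168
One's complement = ~25168 & 0xFFFF = 40367

40367


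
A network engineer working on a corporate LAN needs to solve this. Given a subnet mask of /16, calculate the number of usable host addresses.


Given: subnet mask /16
Host bits = 32 - 16 = 16
Total addresses = 2^16 = 65536
Usable hosts = 65536 - 2 (network + broadcast) = 65534

65534


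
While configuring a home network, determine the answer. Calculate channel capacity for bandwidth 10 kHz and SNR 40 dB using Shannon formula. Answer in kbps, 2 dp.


Given: B = 10 kHz, SNR = 40 dB
SNR linear = 10^(40/10) = 10000
1 + SNR = 10001
log2(10001) = 13.2878566418
C = 10 * 1000 * 13.2878566418 = 132878.5664 bps
C = 132.878566 kbps -> 132.88 kbps (2 dp)

132.88


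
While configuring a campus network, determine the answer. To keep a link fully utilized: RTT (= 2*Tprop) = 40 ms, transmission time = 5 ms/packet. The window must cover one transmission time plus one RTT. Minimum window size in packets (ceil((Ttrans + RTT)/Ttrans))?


Given: Ttrans = 5 ms, RTT = 40 ms (= 2 * Tprop, Tprop = 20 ms)
Time until first ACK returns = Ttrans + RTT = 5 + 40 = 45 ms
Need W * Ttrans >= Ttrans + RTT  ->  W >= (Ttrans + RTT) / Ttrans
(Ttrans + RTT) / Ttrans = 45 / 5 = 9
W_min = ceil(9) = 9

9


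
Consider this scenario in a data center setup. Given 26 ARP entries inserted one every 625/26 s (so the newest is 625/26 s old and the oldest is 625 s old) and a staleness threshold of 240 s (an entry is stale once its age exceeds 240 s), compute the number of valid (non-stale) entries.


Ages are k * 625/26 s for k = 1..26 (spacing = 24.0385 s).
Entry k is valid iff k * 625/26 <= 240 iff k <= 26 * 240 / 625 = 9.9840
n_valid = floor(9.9840) = 9
(n_stale = 26 - 9 = 17)

9


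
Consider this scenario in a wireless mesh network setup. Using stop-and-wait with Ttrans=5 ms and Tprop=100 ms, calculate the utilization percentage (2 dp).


Given: Ttrans = 5 ms, Tprop = 100 ms
RTT = 2 * Tprop = 2 * 100 = 200 ms
U = Ttrans / (Ttrans + RTT)
U = 5 / (5 + 200)
U = 5 / 205 = 0.02439
U% = 2.44%

2.44


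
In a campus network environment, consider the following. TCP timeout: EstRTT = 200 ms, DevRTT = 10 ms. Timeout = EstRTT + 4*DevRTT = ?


Given: EstRTT = 200 ms, DevRTT = 10 ms
Timeout = EstRTT + 4 * DevRTT
4 * DevRTT = 4 * 10 = 40
Timeout = 200 + 40 = 240 ms

240


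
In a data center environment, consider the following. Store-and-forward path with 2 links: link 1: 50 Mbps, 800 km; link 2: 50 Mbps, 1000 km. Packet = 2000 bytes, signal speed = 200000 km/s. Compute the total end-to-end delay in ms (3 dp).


Packet = 2000 bytes = 16000 bits. Store-and-forward: sum (t_trans + t_prop) per link.
Link 1: t_trans = 16000/(50*10^6) s = 0.3200 ms; t_prop = 800/200000 s = 4.0000 ms; subtotal = 4.3200 ms
Link 2: t_trans = 16000/(50*10^6) s = 0.3200 ms; t_prop = 1000/200000 s = 5.0000 ms; subtotal = 5.3200 ms
End-to-end = 4.3200 + 5.3200 = 9.6400 ms -> 9.640 ms (3 dp)

9.640


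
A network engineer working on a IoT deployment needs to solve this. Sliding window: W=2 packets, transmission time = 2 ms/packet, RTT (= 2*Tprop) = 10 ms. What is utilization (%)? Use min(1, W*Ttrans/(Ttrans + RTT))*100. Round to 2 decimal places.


Given: W = 2, Ttrans = 2 ms, RTT = 10 ms (= 2 * Tprop, Tprop = 5 ms)
Cycle time = Ttrans + RTT = 2 + 10 = 12 ms (first packet sent until its ACK returns)
W * Ttrans = 2 * 2 = 4 ms of sending per cycle
W * Ttrans / (Ttrans + RTT) = 4 / 12 = 0.333333
U = min(1, 0.333333) = 0.333333
U% = 33.33%

33.33


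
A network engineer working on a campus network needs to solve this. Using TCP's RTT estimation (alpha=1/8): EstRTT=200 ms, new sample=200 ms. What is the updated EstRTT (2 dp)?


Given: EstRTT = 200 ms, SampleRTT = 200 ms, alpha = 1/8
New EstRTT = (1 - alpha) * EstRTT + alpha * SampleRTT
(7/8) * 200 = 175
(1/8) * 200 = 25
New EstRTT = 175 + 25 = 200 ms -> 200.00 ms (2 dp)

200.00


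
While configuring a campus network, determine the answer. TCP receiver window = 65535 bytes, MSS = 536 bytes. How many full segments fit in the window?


Given: RWND = 65535 bytes, MSS = 536 bytes
Full segments = floor(RWND / MSS)
Full segments = floor(65535 / 536)
Full segments = floor(122.2668) = 122

122


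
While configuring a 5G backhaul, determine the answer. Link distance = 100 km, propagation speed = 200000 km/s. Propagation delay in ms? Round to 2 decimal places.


Given: distance = 100 km, speed = 200000 km/s
Delay = distance / speed = 100 / 200000 seconds
Delay in ms = 100 * 1000 / 200000
Delay = 0.5000 ms
Rounded to 2 dp = 0.50 ms

0.50


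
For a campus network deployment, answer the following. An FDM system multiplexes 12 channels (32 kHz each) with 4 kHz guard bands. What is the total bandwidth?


Given: 12 channels, 32 kHz each, guard = 4 kHz
Channel bandwidth = 12 * 32 = 384 kHz
Guard bands = 11 gaps * 4 kHz = 44 kHz
Total = 384 + 44 = 428 kHz

428


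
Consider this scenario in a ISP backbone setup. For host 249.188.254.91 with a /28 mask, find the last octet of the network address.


Given: IP = 249.188.254.91, prefix = /28
Subnet mask = 255.255.255.240
Last octet of IP: 91
Last octet of mask: 240
Network last octet = 91 AND 240 = 80

80


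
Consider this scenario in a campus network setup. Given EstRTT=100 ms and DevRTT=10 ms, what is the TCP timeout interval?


Given: EstRTT = 100 ms, DevRTT = 10 ms
Timeout = EstRTT + 4 * DevRTT
4 * DevRTT = 4 * 10 = 40
Timeout = 100 + 40 = 140 ms

140


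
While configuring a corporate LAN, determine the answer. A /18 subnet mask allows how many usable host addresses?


Given: subnet mask /18
Host bits = 32 - 18 = 14
Total addresses = 2^14 = 16384
Usable hosts = 16384 - 2 (network + broadcast) = 16382

16382


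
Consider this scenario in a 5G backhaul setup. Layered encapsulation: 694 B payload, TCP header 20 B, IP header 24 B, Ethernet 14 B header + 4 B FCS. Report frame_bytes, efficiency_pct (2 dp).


TCP segment = 694 + 20 = 714 B
IP packet = 714 + 24 = 738 B
Ethernet frame = 738 + 14 + 4 = 756 B
Efficiency = app / frame = 694 / 756 = 0.917989 = 91.7989% -> 91.80% (2 dp)

756, 91.80


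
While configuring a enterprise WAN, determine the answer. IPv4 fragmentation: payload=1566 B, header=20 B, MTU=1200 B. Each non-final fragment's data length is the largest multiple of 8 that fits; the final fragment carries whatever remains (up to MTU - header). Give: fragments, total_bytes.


Max data per non-final fragment = floor((MTU - header)/8)*8 = floor((1200 - 20)/8)*8 = floor(1180/8)*8 = 1176 B
Final fragment needs no 8-byte alignment: it can carry up to MTU - header = 1180 B
Non-final fragments needed = ceil((payload - 1180) / 1176) = ceil(386/1176) = ceil(0.3282) = 1
Number of fragments = 1 + 1 = 2
Fragment sizes (data): 1 * 1176 B + 390 B (last, 390 <= 1180 OK)
Total bytes sent = payload + n_frags * header = 1566 + 2*20 = 1566 + 40 = 1606 B

2, 1606


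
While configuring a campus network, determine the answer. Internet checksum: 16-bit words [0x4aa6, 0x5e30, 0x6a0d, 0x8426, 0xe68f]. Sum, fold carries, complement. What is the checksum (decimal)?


Given words: [0x4aa6, 0x5e30, 0x6a0d, 0x8426, 0xe68f]
Step 1: Sum all words
Raw sum = 19110 + 24112 + 27149 + 33830 + 59023 = 163224
Step 2: Fold carry: (32152 + 2) = 32154
One's complement = ~32154 & 0xFFFF = 33381

33381


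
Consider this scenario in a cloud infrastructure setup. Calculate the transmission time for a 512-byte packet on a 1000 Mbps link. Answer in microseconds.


Given: packet = 512 bytes, bandwidth = 1000 Mbps
Packet in bits = 512 * 8 = 4096 bits
Bandwidth = 1000 * 10^6 = 1000000000 bps
Time = 4096 / 1000000000 seconds
Time in us = 4096 * 10^6 / 1000000000 = 4.096

4.096


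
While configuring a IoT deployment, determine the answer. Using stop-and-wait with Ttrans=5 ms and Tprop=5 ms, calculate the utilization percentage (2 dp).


Given: Ttrans = 5 ms, Tprop = 5 ms
RTT = 2 * Tprop = 2 * 5 = 10 ms
U = Ttrans / (Ttrans + RTT)
U = 5 / (5 + 10)
U = 5 / 15 = 0.333333
U% = 33.33%

33.33


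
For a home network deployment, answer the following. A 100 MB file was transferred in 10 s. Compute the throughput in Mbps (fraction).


Given: file = 100 MB, time = 10 s
File in Mb = 100 * 8 = 800 Mb
Throughput = 800 / 10 Mbps
Throughput = 80 Mbps

80


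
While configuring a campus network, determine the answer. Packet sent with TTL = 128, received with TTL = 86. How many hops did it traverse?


Given: initial TTL = 128, received TTL = 86
Hops = initial TTL - received TTL
Hops = 128 - 86 = 42

42


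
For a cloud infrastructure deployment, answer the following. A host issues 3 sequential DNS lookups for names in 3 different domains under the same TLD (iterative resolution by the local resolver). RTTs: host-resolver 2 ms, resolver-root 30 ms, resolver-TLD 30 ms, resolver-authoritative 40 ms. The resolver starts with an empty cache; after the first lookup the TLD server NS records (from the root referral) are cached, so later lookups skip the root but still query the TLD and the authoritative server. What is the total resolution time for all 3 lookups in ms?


Lookup 1 (cold cache): local + root + TLD + auth = 2 + 30 + 30 + 40 = 102 ms
Lookups 2..3 (TLD NS cached -> skip root; new domain -> still ask TLD and auth): local + TLD + auth = 2 + 30 + 40 = 72 ms each
Remaining 2 lookups: 2 * 72 = 144 ms
Total = 102 + 144 = 246 ms

246


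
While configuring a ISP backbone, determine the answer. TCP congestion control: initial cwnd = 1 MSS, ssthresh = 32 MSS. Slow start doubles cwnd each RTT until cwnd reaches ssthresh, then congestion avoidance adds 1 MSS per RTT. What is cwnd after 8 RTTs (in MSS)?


RTT 0: cwnd = 1 MSS (initial)
RTT 1: cwnd = 2 MSS (slow start, doubled)
RTT 2: cwnd = 4 MSS (slow start, doubled)
RTT 3: cwnd = 8 MSS (slow start, doubled)
RTT 4: cwnd = 16 MSS (slow start, doubled)
RTT 5: cwnd = 32 MSS (slow start, doubled)
RTT 6: cwnd = 33 MSS (congestion avoidance, +1)
RTT 7: cwnd = 34 MSS (congestion avoidance, +1)
RTT 8: cwnd = 35 MSS (congestion avoidance, +1)

35


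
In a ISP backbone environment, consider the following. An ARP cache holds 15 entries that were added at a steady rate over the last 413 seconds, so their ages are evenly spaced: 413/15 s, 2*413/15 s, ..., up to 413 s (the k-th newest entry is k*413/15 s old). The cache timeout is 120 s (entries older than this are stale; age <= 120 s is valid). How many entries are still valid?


Ages are k * 413/15 s for k = 1..15 (spacing = 27.5333 s).
Entry k is valid iff k * 413/15 <= 120 iff k <= 15 * 120 / 413 = 4.3584
n_valid = floor(4.3584) = 4
(n_stale = 15 - 4 = 11)

4


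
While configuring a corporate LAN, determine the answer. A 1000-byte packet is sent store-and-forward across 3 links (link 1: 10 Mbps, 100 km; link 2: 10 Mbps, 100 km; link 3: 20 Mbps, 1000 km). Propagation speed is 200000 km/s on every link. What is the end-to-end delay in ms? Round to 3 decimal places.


Packet = 1000 bytes = 8000 bits. Store-and-forward: sum (t_trans + t_prop) per link.
Link 1: t_trans = 8000/(10*10^6) s = 0.8000 ms; t_prop = 100/200000 s = 0.5000 ms; subtotal = 1.3000 ms
Link 2: t_trans = 8000/(10*10^6) s = 0.8000 ms; t_prop = 100/200000 s = 0.5000 ms; subtotal = 1.3000 ms
Link 3: t_trans = 8000/(20*10^6) s = 0.4000 ms; t_prop = 1000/200000 s = 5.0000 ms; subtotal = 5.4000 ms
End-to-end = 1.3000 + 1.3000 + 5.4000 = 8.0000 ms -> 8.000 ms (3 dp)

8.000


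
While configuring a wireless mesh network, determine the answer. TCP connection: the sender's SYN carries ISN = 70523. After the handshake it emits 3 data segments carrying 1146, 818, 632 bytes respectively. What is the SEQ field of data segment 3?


The SYN occupies sequence number ISN = 70523, so the first data byte is ISN + 1 = 70524.
SEQ of data segment i = (ISN + 1) + sum of payload sizes of segments 1..i-1.
Segment 1: SEQ = 70524, payload = 1146 bytes
Segment 2: SEQ = 71670, payload = 818 bytes
Segment 3: SEQ = 72488, payload = 632 bytes
SEQ of segment 3 = 70524 + 1146 + 818 = 72488

72488


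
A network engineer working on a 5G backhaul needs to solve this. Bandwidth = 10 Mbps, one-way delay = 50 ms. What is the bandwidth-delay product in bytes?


Given: bandwidth = 10 Mbps, delay = 50 ms
BDP in bits = 10 * 10^6 * 50 / 1000
BDP in bits = 500000
BDP in bytes = 500000 / 8 = 62500

62500


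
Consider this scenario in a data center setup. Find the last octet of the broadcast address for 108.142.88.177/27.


Given: IP = 108.142.88.177, prefix = /27
Host bits = 32 - 27 = 5
Network last octet = 177 AND mask = 160
Host part size = 2^5 - 1 = 31
Broadcast last octet = 160 OR 31 = 191

191


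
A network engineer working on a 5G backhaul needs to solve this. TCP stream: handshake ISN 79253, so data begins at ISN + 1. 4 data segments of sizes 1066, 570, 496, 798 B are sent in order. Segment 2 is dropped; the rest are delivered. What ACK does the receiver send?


SYN uses sequence number 79253; first data byte = ISN + 1 = 79254.
Segment 1: SEQ = 79254, len = 1066 B, covers [79254, 80319]
Segment 2: SEQ = 80320, len = 570 B, covers [80320, 80889] [LOST]
Segment 3: SEQ = 80890, len = 496 B, covers [80890, 81385]
Segment 4: SEQ = 81386, len = 798 B, covers [81386, 82183]
In-order data received: bytes [79254, 80319] (segments 1..1).
Segment 2 missing -> gap begins at byte 80320; later segments buffered out of order.
Cumulative ACK = next expected in-order byte = 79254 + 1066 = 80320

80320


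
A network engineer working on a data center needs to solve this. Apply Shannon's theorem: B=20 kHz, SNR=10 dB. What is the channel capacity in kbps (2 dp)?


Given: B = 20 kHz, SNR = 10 dB
SNR linear = 10^(10/10) = 10
1 + SNR = 11
log2(11) = 3.4594316186
C = 20 * 1000 * 3.4594316186 = 69188.6324 bps
C = 69.188632 kbps -> 69.19 kbps (2 dp)

69.19


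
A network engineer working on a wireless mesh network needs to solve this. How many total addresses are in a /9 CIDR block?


Given: CIDR prefix /9
Host bits = 32 - 9 = 23
Total addresses = 2^23 = 8388608

8388608


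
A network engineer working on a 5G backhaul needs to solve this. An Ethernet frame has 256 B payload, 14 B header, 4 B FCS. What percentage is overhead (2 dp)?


Given: payload = 256 B, header = 14 B, trailer = 4 B
Overhead bytes = header + trailer = 14 + 4 = 18
Total frame = payload + overhead = 256 + 18 = 274
Overhead % = 18 / 274 * 100 = 6.5693% -> 6.57% (2 dp)

6.57


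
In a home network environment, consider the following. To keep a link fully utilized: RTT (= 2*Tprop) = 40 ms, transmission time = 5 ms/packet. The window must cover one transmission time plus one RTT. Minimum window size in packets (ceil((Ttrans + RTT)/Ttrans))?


Given: Ttrans = 5 ms, RTT = 40 ms (= 2 * Tprop, Tprop = 20 ms)
Time until first ACK returns = Ttrans + RTT = 5 + 40 = 45 ms
Need W * Ttrans >= Ttrans + RTT  ->  W >= (Ttrans + RTT) / Ttrans
(Ttrans + RTT) / Ttrans = 45 / 5 = 9
W_min = ceil(9) = 9

9


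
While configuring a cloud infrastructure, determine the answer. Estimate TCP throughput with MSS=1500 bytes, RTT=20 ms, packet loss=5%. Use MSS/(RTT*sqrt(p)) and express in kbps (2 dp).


Given: MSS = 1500 bytes, RTT = 20 ms, loss = 5%
RTT in seconds = 20 / 1000 = 0.02
Loss rate = 5% = 0.05
sqrt(loss) = sqrt(0.05) = 0.223606797750
Throughput (bytes/s) = 1500 / (0.02 * 0.223606797750) = 335410.1966
Throughput (kbps) = 335410.1966 * 8 / 1000 = 2683.281573 -> 2683.28 kbps (2 dp)

2683.28


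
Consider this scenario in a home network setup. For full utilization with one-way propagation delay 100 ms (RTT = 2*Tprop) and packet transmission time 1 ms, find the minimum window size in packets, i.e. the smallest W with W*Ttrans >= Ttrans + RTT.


Given: Ttrans = 1 ms, RTT = 200 ms (= 2 * Tprop, Tprop = 100 ms)
Time until first ACK returns = Ttrans + RTT = 1 + 200 = 201 ms
Need W * Ttrans >= Ttrans + RTT  ->  W >= (Ttrans + RTT) / Ttrans
(Ttrans + RTT) / Ttrans = 201 / 1 = 201
W_min = ceil(201) = 201

201


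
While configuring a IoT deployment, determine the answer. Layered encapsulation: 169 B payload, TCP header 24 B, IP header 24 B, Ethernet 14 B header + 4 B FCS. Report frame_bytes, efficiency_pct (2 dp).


TCP segment = 169 + 24 = 193 B
IP packet = 193 + 24 = 217 B
Ethernet frame = 217 + 14 + 4 = 235 B
Efficiency = app / frame = 169 / 235 = 0.719149 = 71.9149% -> 71.91% (2 dp)

235, 71.91


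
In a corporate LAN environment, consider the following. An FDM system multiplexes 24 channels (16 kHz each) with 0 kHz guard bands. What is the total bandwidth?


Given: 24 channels, 16 kHz each, guard = 0 kHz
Channel bandwidth = 24 * 16 = 384 kHz
Guard bands = 23 gaps * 0 kHz = 0 kHz
Total = 384 + 0 = 384 kHz

384


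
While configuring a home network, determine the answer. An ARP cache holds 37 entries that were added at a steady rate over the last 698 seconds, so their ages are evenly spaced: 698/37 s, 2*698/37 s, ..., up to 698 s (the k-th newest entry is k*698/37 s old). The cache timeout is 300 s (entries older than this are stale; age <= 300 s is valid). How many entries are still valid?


Ages are k * 698/37 s for k = 1..37 (spacing = 18.8649 s).
Entry k is valid iff k * 698/37 <= 300 iff k <= 37 * 300 / 698 = 15.9026
n_valid = floor(15.9026) = 15
(n_stale = 37 - 15 = 22)

15


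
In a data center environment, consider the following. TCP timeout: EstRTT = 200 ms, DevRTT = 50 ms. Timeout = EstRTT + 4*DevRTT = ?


Given: EstRTT = 200 ms, DevRTT = 50 ms
Timeout = EstRTT + 4 * DevRTT
4 * DevRTT = 4 * 50 = 200
Timeout = 200 + 200 = 400 ms

400


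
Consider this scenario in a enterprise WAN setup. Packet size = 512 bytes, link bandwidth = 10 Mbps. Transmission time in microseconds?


Given: packet = 512 bytes, bandwidth = 10 Mbps
Packet in bits = 512 * 8 = 4096 bits
Bandwidth = 10 * 10^6 = 10000000 bps
Time = 4096 / 10000000 seconds
Time in us = 4096 * 10^6 / 10000000 = 409.6

409.6


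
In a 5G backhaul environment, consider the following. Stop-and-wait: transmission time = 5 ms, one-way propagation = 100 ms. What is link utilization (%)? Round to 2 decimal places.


Given: Ttrans = 5 ms, Tprop = 100 ms
RTT = 2 * Tprop = 2 * 100 = 200 ms
U = Ttrans / (Ttrans + RTT)
U = 5 / (5 + 200)
U = 5 / 205 = 0.02439
U% = 2.44%

2.44


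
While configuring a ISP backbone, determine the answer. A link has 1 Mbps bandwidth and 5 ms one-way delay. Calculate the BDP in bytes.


Given: bandwidth = 1 Mbps, delay = 5 ms
BDP in bits = 1 * 10^6 * 5 / 1000
BDP in bits = 5000
BDP in bytes = 5000 / 8 = 625

625


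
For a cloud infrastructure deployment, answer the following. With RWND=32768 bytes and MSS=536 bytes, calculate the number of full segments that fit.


Given: RWND = 32768 bytes, MSS = 536 bytes
Full segments = floor(RWND / MSS)
Full segments = floor(32768 / 536)
Full segments = floor(61.1343) = 61

61
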